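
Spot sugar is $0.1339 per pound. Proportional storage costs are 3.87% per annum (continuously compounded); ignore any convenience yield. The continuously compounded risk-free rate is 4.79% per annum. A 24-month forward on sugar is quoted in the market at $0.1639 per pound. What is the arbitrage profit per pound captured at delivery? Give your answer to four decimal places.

Fair forward: F* = S·e^(carry·T), with carry = (r + u) = 0.0479 + 0.0387 = 0.0866
F* = 0.1339 · e^(0.0866 × 24/12) = 0.1339 · e^0.173200 = 0.1339 × 1.189104 = $0.1592
Market $0.1639 > fair $0.1592: forward overpriced → cash-and-carry (buy spot, short the forward).
At maturity, profit = |F_mkt − F*| = |0.1639 − 0.1592| = $0.0047 per pound

$0.0047 per pound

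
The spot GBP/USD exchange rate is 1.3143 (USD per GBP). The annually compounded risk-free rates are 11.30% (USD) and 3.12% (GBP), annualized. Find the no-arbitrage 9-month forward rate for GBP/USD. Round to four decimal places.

By covered interest parity, F = S · (1+r_USD)^T / (1+r_GBP)^T
= 1.3143 × 1.083606 / 1.023310 = 1.3143 × 1.058923
F = 1.3917 USD per GBP

1.3917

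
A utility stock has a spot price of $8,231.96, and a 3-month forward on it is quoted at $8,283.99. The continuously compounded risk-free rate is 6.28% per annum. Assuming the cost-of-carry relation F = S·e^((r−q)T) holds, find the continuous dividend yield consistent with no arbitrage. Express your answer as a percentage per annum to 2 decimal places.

From F = S·e^((r−q)T): (r − q) = ln(F/S)/T
ln(8283.99/8231.96) = ln(1.006320) = 0.006300
(r − q) = 0.006300 / (3/12) = 0.025200
q = r − ln(F/S)/T = 0.0628 − 0.025200 = 0.037600
q = 3.76%

3.76%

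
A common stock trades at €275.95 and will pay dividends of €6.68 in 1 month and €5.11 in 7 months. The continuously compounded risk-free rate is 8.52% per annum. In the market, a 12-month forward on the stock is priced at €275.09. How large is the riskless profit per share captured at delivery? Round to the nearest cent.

PV(dividends) I = 6.68·e^(−0.0852·1/12) + 5.11·e^(−0.0852·7/12) = 11.4950
Fair forward F* = (S − I)·e^(rT) = (275.95 − 11.4950)·e^0.085200 = 264.4550 × 1.088935 = 287.9743
Market €275.09 < fair 287.9743: forward underpriced → reverse cash-and-carry (short the stock, invest proceeds at r, pay the dividends, go long the forward).
Profit at T = |F_mkt − F*| = |275.09 − 287.9743| = €12.88 per share

€12.88 per share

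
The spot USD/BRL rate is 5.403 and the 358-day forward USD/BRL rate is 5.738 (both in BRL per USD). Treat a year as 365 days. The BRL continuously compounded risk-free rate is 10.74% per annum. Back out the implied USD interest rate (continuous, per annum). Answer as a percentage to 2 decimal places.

4.61%

F = S·e^((r_BRL − r_USD)T) ⇒ r_USD = r_BRL − ln(F/S)/T
ln(5.738/5.403) = 0.060156; /(358/365) = 0.061332
r_USD = 0.1074 − 0.061332 = 0.046068
r_USD = 4.61%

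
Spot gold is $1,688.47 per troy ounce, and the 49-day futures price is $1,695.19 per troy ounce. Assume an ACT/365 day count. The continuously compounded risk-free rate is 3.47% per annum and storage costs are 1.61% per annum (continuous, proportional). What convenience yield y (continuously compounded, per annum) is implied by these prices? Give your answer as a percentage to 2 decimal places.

2.12%

F = S·e^((r+u−y)T) ⇒ (r+u−y) = ln(F/S)/T
ln(1695.19/1688.47) = 0.003972; /T ⇒ 0.029587
y = r + u − ln(F/S)/T = 0.0347 + 0.0161 − 0.029587 = 0.021213
y = 2.12%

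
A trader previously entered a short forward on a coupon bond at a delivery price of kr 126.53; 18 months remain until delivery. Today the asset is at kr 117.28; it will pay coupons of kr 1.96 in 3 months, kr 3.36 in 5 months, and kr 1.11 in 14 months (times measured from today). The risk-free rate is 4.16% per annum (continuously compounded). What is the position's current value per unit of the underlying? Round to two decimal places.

PV(remaining coupons) I = 1.96·e^(−0.0416·3/12) + 3.36·e^(−0.0416·5/12) + 1.11·e^(−0.0416·14/12) = 6.2994
Current forward F = (S − I)·e^(rT) = (117.28 − 6.2994)·e^(0.0416·18/12) = 110.9806 × 1.064388 = 118.1264
Value (long) = (F − K)·e^(−rT) = (118.1264 − 126.53) × 0.939507 = -7.8952
Short position value = −(long value) = kr 7.90

kr 7.90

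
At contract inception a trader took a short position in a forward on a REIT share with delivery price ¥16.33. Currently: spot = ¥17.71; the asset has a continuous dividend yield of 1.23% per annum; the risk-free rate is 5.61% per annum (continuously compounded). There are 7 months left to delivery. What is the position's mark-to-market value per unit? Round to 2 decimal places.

Current fair forward for the remaining 7 months: F = S·e^((r − q)·T), (r − q) = 0.0561 − 0.0123 = 0.0438
F = 17.71 · e^(0.0438 × 7/12) = 17.71 × 1.025879 = 18.1683
Value of long forward = (F − K)·e^(−rT) = (18.1683 − 16.33) · e^(−0.0561·7/12)
= 1.8383 × 0.967805 = 1.78
Short position value = −(long value) = -¥1.78

-¥1.78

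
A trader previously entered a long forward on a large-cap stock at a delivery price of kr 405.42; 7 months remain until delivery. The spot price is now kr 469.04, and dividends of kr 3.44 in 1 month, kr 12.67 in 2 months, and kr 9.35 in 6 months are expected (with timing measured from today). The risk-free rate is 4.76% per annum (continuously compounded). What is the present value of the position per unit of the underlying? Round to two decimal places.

kr 49.60

PV(remaining dividends) I = 3.44·e^(−0.0476·1/12) + 12.67·e^(−0.0476·2/12) + 9.35·e^(−0.0476·6/12) = 25.1264
Current forward F = (S − I)·e^(rT) = (469.04 − 25.1264)·e^(0.0476·7/12) = 443.9136 × 1.028156 = 456.4124
Value (long) = (F − K)·e^(−rT) = (456.4124 − 405.42) × 0.972615 = 49.5960
Value = kr 49.60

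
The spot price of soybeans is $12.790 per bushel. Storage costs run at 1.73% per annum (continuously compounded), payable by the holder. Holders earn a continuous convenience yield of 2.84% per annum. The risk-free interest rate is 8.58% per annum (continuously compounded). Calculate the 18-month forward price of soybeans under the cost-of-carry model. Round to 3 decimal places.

$14.306 per bushel

Net carry = r + u − y = 0.0858 + 0.0173 − 0.0284 = 0.0747
F = S·e^((r+u−y)T) = 12.790 · e^(0.0747 × 18/12) = 12.790 · e^0.112050
= 12.790 × 1.118569 = $14.306 per bushel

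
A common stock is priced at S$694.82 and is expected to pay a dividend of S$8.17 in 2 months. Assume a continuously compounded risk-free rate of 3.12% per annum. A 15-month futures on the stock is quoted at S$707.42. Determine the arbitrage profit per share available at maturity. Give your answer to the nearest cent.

PV(dividends) I = 8.17·e^(−0.0312·2/12) = 8.1276
Fair futures F* = (S − I)·e^(rT) = (694.82 − 8.1276)·e^0.039000 = 686.6924 × 1.039770 = 714.0022
Market S$707.42 < fair 714.0022: forward underpriced → reverse cash-and-carry (short the stock, invest proceeds at r, pay the dividends, go long the forward).
Profit at T = |F_mkt − F*| = |707.42 − 714.0022| = S$6.58 per share

S$6.58 per share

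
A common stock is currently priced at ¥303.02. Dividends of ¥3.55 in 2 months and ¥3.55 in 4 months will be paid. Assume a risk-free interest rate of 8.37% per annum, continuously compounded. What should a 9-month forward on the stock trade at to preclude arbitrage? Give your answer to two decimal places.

PV(dividends) I = 3.55·e^(−0.0837·2/12) + 3.55·e^(−0.0837·4/12)
I = 3.5008 + 3.4523 = 6.9531
F = (S − I)·e^(rT) = (303.02 − 6.9531) · e^(0.0837·9/12)
= 296.0669 · e^0.062775 = 296.0669 × 1.064787 = ¥315.25

¥315.25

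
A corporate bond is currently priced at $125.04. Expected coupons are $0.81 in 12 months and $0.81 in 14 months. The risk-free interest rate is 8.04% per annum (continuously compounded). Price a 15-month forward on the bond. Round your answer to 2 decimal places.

PV(coupons) I = 0.81·e^(−0.0804·12/12) + 0.81·e^(−0.0804·14/12)
I = 0.7474 + 0.7375 = 1.4849
F = (S − I)·e^(rT) = (125.04 − 1.4849) · e^(0.0804·15/12)
= 123.5551 · e^0.100500 = 123.5551 × 1.105724 = $136.62

$136.62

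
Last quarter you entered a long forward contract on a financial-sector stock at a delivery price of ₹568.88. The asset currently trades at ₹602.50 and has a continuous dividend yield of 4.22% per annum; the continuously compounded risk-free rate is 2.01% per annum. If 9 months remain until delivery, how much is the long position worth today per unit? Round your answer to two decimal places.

₹23.36

Current fair forward for the remaining 9 months: F = S·e^((r − q)·T), (r − q) = 0.0201 − 0.0422 = -0.0221
F = 602.50 · e^(-0.0221 × 9/12) = 602.50 × 0.983562 = 592.5961
Value of long forward = (F − K)·e^(−rT) = (592.5961 − 568.88) · e^(−0.0201·9/12)
= 23.7161 × 0.985038 = 23.36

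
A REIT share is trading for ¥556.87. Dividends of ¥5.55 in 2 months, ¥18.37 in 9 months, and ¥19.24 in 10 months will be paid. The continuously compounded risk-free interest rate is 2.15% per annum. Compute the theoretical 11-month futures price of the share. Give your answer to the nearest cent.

PV(dividends) I = 5.55·e^(−0.0215·2/12) + 18.37·e^(−0.0215·9/12) + 19.24·e^(−0.0215·10/12)
I = 5.5301 + 18.0762 + 18.8984 = 42.5047
F = (S − I)·e^(rT) = (556.87 − 42.5047) · e^(0.0215·11/12)
= 514.3653 · e^0.019708 = 514.3653 × 1.019903 = ¥524.60

¥524.60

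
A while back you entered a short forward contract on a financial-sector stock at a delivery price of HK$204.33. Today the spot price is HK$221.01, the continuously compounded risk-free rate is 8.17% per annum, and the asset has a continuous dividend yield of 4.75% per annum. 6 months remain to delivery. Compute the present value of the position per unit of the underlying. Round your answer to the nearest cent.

Current fair forward for the remaining 6 months: F = S·e^((r − q)·T), (r − q) = 0.0817 − 0.0475 = 0.0342
F = 221.01 · e^(0.0342 × 6/12) = 221.01 × 1.017247 = 224.8218
Value of long forward = (F − K)·e^(−rT) = (224.8218 − 204.33) · e^(−0.0817·6/12)
= 20.4918 × 0.959973 = 19.67
Short position value = −(long value) = -HK$19.67

-HK$19.67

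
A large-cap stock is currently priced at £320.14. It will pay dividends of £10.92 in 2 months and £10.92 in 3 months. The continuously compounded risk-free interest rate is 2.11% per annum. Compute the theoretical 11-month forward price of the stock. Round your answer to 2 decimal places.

PV(dividends) I = 10.92·e^(−0.0211·2/12) + 10.92·e^(−0.0211·3/12)
I = 10.8817 + 10.8625 = 21.7442
F = (S − I)·e^(rT) = (320.14 − 21.7442) · e^(0.0211·11/12)
= 298.3958 · e^0.019342 = 298.3958 × 1.019530 = £304.22

£304.22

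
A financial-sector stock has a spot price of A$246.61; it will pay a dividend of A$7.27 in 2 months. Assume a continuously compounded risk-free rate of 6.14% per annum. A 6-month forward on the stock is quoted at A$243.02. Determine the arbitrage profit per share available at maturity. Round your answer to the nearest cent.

PV(dividends) I = 7.27·e^(−0.0614·2/12) = 7.1960
Fair forward F* = (S − I)·e^(rT) = (246.61 − 7.1960)·e^0.030700 = 239.4140 × 1.031176 = 246.8780
Market A$243.02 < fair 246.8780: forward underpriced → reverse cash-and-carry (short the stock, invest proceeds at r, pay the dividends, go long the forward).
Profit at T = |F_mkt − F*| = |243.02 − 246.8780| = A$3.86 per share

A$3.86 per share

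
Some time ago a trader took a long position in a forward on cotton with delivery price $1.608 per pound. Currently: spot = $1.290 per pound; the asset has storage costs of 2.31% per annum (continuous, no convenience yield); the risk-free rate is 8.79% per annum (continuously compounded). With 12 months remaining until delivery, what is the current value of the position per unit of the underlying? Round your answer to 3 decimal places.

-$0.153 per pound

Current fair forward for the remaining 12 months: F = S·e^((r + u)·T), (r + u) = 0.0879 + 0.0231 = 0.1110
F = 1.290 · e^(0.1110 × 12/12) = 1.290 × 1.117395 = 1.4414
Value of long forward = (F − K)·e^(−rT) = (1.4414 − 1.608) · e^(−0.0879·12/12)
= -0.1666 × 0.915852 = -0.153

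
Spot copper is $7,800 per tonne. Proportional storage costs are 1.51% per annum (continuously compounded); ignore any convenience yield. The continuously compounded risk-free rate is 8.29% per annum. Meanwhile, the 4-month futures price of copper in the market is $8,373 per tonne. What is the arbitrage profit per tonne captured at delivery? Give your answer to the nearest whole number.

$314 per tonne

Fair futures: F* = S·e^(carry·T), with carry = (r + u) = 0.0829 + 0.0151 = 0.0980
F* = 7800 · e^(0.0980 × 4/12) = 7800 · e^0.032667 = 7800 × 1.033206 = $8059.0068
Market $8373 > fair $8059.0068: forward overpriced → cash-and-carry (buy spot, short the forward).
At maturity, profit = |F_mkt − F*| = |8373 − 8059.0068| = $314 per tonne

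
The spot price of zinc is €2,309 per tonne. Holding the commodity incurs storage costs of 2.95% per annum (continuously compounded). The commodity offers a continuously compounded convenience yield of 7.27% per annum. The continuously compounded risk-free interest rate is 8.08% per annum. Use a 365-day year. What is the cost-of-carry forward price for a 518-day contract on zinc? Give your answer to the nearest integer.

€2,436 per tonne

Net carry = r + u − y = 0.0808 + 0.0295 − 0.0727 = 0.0376
F = S·e^((r+u−y)T) = 2309 · e^(0.0376 × 518/365) = 2309 · e^0.053361
= 2309 × 1.054810 = €2,436 per tonne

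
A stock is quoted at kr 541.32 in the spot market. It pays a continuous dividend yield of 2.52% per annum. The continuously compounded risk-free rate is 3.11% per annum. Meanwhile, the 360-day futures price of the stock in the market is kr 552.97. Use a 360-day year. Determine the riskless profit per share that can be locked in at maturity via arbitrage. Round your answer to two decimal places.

kr 8.45 per share

Fair futures: F* = S·e^(carry·T), with carry = (r − q) = 0.0311 − 0.0252 = 0.0059
F* = 541.32 · e^(0.0059 × 360/360) = 541.32 · e^0.005900 = 541.32 × 1.005917 = kr 544.5230
Market kr 552.97 > fair kr 544.5230: forward overpriced → cash-and-carry (buy spot, short the forward).
At maturity, profit = |F_mkt − F*| = |552.97 − 544.5230| = kr 8.45 per share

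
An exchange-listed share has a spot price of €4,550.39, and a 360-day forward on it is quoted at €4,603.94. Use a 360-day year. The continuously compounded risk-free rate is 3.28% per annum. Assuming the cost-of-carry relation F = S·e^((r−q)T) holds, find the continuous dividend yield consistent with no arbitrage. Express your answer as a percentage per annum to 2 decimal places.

2.11%

From F = S·e^((r−q)T): (r − q) = ln(F/S)/T
ln(4603.94/4550.39) = ln(1.011768) = 0.011699
(r − q) = 0.011699 / (360/360) = 0.011699
q = r − ln(F/S)/T = 0.0328 − 0.011699 = 0.021101
q = 2.11%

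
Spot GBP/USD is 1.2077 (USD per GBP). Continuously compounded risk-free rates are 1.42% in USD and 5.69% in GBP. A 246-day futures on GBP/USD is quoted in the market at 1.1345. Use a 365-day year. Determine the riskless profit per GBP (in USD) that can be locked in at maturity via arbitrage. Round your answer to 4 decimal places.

0.0389 per GBP (in USD)

Fair futures: F* = S·e^(carry·T), with carry = (r_USD − r_GBP) = 0.0142 − 0.0569 = -0.0427
F* = 1.2077 · e^(-0.0427 × 246/365) = 1.2077 · e^-0.028779 = 1.2077 × 0.971631 = 1.1734
Market 1.1345 < fair 1.1734: forward underpriced → reverse cash-and-carry (short spot, go long the forward).
At maturity, profit = |F_mkt − F*| = |1.1345 − 1.1734| = 0.0389 per GBP (in USD)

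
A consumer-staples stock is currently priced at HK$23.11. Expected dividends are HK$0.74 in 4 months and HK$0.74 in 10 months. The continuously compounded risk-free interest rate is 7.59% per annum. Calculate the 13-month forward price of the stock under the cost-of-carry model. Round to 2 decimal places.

HK$23.55

PV(dividends) I = 0.74·e^(−0.0759·4/12) + 0.74·e^(−0.0759·10/12)
I = 0.7215 + 0.6946 = 1.4161
F = (S − I)·e^(rT) = (23.11 − 1.4161) · e^(0.0759·13/12)
= 21.6939 · e^0.082225 = 21.6939 × 1.085700 = HK$23.55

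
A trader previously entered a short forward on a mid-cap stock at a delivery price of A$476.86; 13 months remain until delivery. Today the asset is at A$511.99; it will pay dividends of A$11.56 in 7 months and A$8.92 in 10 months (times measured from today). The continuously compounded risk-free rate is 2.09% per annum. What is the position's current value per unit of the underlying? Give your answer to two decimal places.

-A$25.62

PV(remaining dividends) I = 11.56·e^(−0.0209·7/12) + 8.92·e^(−0.0209·10/12) = 20.1859
Current forward F = (S − I)·e^(rT) = (511.99 − 20.1859)·e^(0.0209·13/12) = 491.8041 × 1.022900 = 503.0664
Value (long) = (F − K)·e^(−rT) = (503.0664 − 476.86) × 0.977613 = 25.6197
Short position value = −(long value) = -A$25.62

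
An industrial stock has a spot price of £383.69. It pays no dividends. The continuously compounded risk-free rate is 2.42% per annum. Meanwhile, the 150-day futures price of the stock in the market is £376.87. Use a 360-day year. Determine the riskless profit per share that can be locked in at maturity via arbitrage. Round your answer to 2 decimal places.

Fair futures: F* = S·e^(carry·T), with carry = r = 0.0242
F* = 383.69 · e^(0.0242 × 150/360) = 383.69 · e^0.010083 = 383.69 × 1.010134 = £387.5783
Market £376.87 < fair £387.5783: forward underpriced → reverse cash-and-carry (short spot, go long the forward).
At maturity, profit = |F_mkt − F*| = |376.87 − 387.5783| = £10.71 per share

£10.71 per share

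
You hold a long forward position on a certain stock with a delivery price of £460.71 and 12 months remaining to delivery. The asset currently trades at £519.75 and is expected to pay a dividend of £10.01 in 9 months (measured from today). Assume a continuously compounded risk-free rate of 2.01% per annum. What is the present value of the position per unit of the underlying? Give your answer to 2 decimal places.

£58.35

PV(remaining dividends) I = 10.01·e^(−0.0201·9/12) = 9.8602
Current forward F = (S − I)·e^(rT) = (519.75 − 9.8602)·e^(0.0201·12/12) = 509.8898 × 1.020303 = 520.2421
Value (long) = (F − K)·e^(−rT) = (520.2421 − 460.71) × 0.980101 = 58.3475
Value = £58.35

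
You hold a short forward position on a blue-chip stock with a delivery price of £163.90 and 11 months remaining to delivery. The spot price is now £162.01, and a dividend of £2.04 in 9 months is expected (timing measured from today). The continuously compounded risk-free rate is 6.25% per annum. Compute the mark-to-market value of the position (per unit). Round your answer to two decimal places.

-£5.29

PV(remaining dividends) I = 2.04·e^(−0.0625·9/12) = 1.9466
Current forward F = (S − I)·e^(rT) = (162.01 − 1.9466)·e^(0.0625·11/12) = 160.0634 × 1.058965 = 169.5015
Value (long) = (F − K)·e^(−rT) = (169.5015 − 163.90) × 0.944319 = 5.2896
Short position value = −(long value) = -£5.29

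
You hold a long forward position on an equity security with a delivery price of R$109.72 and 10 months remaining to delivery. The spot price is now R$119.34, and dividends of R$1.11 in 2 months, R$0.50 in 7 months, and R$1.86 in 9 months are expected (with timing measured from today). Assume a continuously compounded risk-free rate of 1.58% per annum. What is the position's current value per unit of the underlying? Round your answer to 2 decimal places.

R$7.61

PV(remaining dividends) I = 1.11·e^(−0.0158·2/12) + 0.50·e^(−0.0158·7/12) + 1.86·e^(−0.0158·9/12) = 3.4406
Current forward F = (S − I)·e^(rT) = (119.34 − 3.4406)·e^(0.0158·10/12) = 115.8994 × 1.013254 = 117.4355
Value (long) = (F − K)·e^(−rT) = (117.4355 − 109.72) × 0.986920 = 7.6146
Value = R$7.61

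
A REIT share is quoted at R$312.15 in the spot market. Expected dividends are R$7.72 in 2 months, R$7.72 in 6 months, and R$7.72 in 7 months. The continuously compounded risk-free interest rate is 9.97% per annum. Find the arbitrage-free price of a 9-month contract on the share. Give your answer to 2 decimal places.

PV(dividends) I = 7.72·e^(−0.0997·2/12) + 7.72·e^(−0.0997·6/12) + 7.72·e^(−0.0997·7/12)
I = 7.5928 + 7.3446 + 7.2838 = 22.2212
F = (S − I)·e^(rT) = (312.15 − 22.2212) · e^(0.0997·9/12)
= 289.9288 · e^0.074775 = 289.9288 × 1.077642 = R$312.44

R$312.44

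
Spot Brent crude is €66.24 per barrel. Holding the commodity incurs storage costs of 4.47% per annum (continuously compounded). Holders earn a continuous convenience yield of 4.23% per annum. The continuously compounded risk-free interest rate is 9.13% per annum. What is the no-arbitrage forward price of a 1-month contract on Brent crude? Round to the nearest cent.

€66.76 per barrel

Net carry = r + u − y = 0.0913 + 0.0447 − 0.0423 = 0.0937
F = S·e^((r+u−y)T) = 66.24 · e^(0.0937 × 1/12) = 66.24 · e^0.007808
= 66.24 × 1.007839 = €66.76 per barrel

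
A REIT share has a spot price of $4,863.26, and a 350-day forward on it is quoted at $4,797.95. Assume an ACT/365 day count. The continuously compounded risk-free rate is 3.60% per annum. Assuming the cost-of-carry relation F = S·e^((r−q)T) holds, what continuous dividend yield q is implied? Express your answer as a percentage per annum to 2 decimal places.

From F = S·e^((r−q)T): (r − q) = ln(F/S)/T
ln(4797.95/4863.26) = ln(0.986571) = -0.013520
(r − q) = -0.013520 / (350/365) = -0.014099
q = r − ln(F/S)/T = 0.0360 + 0.014099 = 0.050099
q = 5.01%

5.01%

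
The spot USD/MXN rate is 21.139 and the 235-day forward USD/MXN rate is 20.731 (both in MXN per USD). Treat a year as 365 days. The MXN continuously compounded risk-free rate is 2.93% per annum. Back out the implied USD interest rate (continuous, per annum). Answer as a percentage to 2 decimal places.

5.96%

F = S·e^((r_MXN − r_USD)T) ⇒ r_USD = r_MXN − ln(F/S)/T
ln(20.731/21.139) = -0.019490; /(235/365) = -0.030272
r_USD = 0.0293 + 0.030272 = 0.059572
r_USD = 5.96%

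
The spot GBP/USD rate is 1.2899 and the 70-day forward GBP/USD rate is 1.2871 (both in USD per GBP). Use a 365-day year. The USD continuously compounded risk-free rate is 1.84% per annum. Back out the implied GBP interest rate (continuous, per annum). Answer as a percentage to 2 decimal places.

F = S·e^((r_USD − r_GBP)T) ⇒ r_GBP = r_USD − ln(F/S)/T
ln(1.2871/1.2899) = -0.002173; /(70/365) = -0.011331
r_GBP = 0.0184 + 0.011331 = 0.029731
r_GBP = 2.97%

2.97%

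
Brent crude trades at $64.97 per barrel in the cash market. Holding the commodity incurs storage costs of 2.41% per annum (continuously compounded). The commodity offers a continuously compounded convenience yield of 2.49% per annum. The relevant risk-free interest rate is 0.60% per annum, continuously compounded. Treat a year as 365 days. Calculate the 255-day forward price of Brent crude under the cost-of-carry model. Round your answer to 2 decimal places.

$65.21 per barrel

Net carry = r + u − y = 0.0060 + 0.0241 − 0.0249 = 0.0052
F = S·e^((r+u−y)T) = 64.97 · e^(0.0052 × 255/365) = 64.97 · e^0.003633
= 64.97 × 1.003640 = $65.21 per barrel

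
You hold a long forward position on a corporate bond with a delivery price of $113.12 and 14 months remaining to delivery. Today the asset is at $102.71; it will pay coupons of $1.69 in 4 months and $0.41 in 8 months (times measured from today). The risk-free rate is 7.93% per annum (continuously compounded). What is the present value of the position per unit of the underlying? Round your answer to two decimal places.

-$2.45

PV(remaining coupons) I = 1.69·e^(−0.0793·4/12) + 0.41·e^(−0.0793·8/12) = 2.0348
Current forward F = (S − I)·e^(rT) = (102.71 − 2.0348)·e^(0.0793·14/12) = 100.6752 × 1.096931 = 110.4337
Value (long) = (F − K)·e^(−rT) = (110.4337 − 113.12) × 0.911634 = -2.4489
Value = -$2.45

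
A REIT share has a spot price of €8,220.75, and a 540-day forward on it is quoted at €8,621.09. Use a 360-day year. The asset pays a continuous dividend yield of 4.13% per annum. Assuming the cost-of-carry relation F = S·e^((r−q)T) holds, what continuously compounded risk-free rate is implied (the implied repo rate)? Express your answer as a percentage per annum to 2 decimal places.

From F = S·e^((r−q)T): (r − q) = ln(F/S)/T
ln(8621.09/8220.75) = ln(1.048699) = 0.047550
(r − q) = 0.047550 / (540/360) = 0.031700
r = ln(F/S)/T + q = 0.031700 + 0.0413 = 0.073000
r = 7.30%

7.30%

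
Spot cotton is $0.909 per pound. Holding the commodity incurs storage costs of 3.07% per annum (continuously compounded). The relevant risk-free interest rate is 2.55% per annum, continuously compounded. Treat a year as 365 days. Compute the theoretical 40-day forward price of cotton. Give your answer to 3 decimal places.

$0.915 per pound

Net carry = r + u − y = 0.0255 + 0.0307 − 0.0000 = 0.0562
F = S·e^((r+u−y)T) = 0.909 · e^(0.0562 × 40/365) = 0.909 · e^0.006159
= 0.909 × 1.006178 = $0.915 per pound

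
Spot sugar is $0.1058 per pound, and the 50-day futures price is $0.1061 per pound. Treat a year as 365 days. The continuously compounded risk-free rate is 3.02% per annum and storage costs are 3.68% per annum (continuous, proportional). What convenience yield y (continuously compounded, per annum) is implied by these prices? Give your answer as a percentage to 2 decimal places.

F = S·e^((r+u−y)T) ⇒ (r+u−y) = ln(F/S)/T
ln(0.1061/0.1058) = 0.002832; /T ⇒ 0.020674
y = r + u − ln(F/S)/T = 0.0302 + 0.0368 − 0.020674 = 0.046326
y = 4.63%

4.63%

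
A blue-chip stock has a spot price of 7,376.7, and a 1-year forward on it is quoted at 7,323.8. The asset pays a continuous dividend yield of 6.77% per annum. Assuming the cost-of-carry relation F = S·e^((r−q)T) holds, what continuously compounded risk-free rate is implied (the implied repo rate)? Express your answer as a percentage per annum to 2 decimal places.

6.05%

From F = S·e^((r−q)T): (r − q) = ln(F/S)/T
ln(7323.8/7376.7) = ln(0.992829) = -0.007197
(r − q) = -0.007197 / (1) = -0.007197
r = ln(F/S)/T + q = -0.007197 + 0.0677 = 0.060503
r = 6.05%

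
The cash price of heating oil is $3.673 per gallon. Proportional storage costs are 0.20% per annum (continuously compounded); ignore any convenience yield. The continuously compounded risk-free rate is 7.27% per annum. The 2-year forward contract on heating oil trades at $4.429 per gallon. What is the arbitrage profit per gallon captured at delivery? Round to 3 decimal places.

Fair forward: F* = S·e^(carry·T), with carry = (r + u) = 0.0727 + 0.0020 = 0.0747
F* = 3.673 · e^(0.0747 × 2) = 3.673 · e^0.149400 = 3.673 × 1.161137 = $4.2649
Market $4.429 > fair $4.2649: forward overpriced → cash-and-carry (buy spot, short the forward).
At maturity, profit = |F_mkt − F*| = |4.429 − 4.2649| = $0.164 per gallon

$0.164 per gallon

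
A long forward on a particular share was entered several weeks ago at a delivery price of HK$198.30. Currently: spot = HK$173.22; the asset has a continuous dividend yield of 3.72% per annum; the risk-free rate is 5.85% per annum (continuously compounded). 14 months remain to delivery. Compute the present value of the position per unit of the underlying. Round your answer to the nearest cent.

Current fair forward for the remaining 14 months: F = S·e^((r − q)·T), (r − q) = 0.0585 − 0.0372 = 0.0213
F = 173.22 · e^(0.0213 × 14/12) = 173.22 × 1.025161 = 177.5784
Value of long forward = (F − K)·e^(−rT) = (177.5784 − 198.30) · e^(−0.0585·14/12)
= -20.7216 × 0.934027 = -19.35

-HK$19.35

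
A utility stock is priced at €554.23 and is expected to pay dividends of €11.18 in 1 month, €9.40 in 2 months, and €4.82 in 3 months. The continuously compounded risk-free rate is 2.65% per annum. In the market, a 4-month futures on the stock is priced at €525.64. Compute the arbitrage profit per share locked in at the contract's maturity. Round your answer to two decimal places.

PV(dividends) I = 11.18·e^(−0.0265·1/12) + 9.40·e^(−0.0265·2/12) + 4.82·e^(−0.0265·3/12) = 25.3021
Fair futures F* = (S − I)·e^(rT) = (554.23 − 25.3021)·e^0.008833 = 528.9279 × 1.008872 = 533.6205
Market €525.64 < fair 533.6205: forward underpriced → reverse cash-and-carry (short the stock, invest proceeds at r, pay the dividends, go long the forward).
Profit at T = |F_mkt − F*| = |525.64 − 533.6205| = €7.98 per share

€7.98 per share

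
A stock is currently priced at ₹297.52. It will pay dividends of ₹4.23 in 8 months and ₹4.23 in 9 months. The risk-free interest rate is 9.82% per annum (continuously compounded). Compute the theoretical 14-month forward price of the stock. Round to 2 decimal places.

₹324.79

PV(dividends) I = 4.23·e^(−0.0982·8/12) + 4.23·e^(−0.0982·9/12)
I = 3.9619 + 3.9297 = 7.8916
F = (S − I)·e^(rT) = (297.52 − 7.8916) · e^(0.0982·14/12)
= 289.6284 · e^0.114567 = 289.6284 × 1.121388 = ₹324.79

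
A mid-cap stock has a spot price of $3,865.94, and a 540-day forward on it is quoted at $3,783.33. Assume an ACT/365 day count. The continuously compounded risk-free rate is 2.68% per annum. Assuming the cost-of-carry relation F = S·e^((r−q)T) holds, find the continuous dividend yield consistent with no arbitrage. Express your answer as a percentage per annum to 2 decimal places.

4.14%

From F = S·e^((r−q)T): (r − q) = ln(F/S)/T
ln(3783.33/3865.94) = ln(0.978631) = -0.021601
(r − q) = -0.021601 / (540/365) = -0.014601
q = r − ln(F/S)/T = 0.0268 + 0.014601 = 0.041401
q = 4.14%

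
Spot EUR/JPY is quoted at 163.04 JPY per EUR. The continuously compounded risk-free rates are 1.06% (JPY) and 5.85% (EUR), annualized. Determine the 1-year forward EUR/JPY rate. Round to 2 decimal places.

155.41

F = S·e^((r_JPY − r_EUR)T) = 163.04 · e^((0.0106 − 0.0585) × 1)
= 163.04 · e^-0.047900 = 163.04 × 0.953229
F = 155.41 JPY per EUR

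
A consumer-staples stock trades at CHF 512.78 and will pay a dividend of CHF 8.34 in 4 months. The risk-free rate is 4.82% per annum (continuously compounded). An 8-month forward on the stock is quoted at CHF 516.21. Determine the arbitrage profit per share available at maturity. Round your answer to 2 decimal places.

PV(dividends) I = 8.34·e^(−0.0482·4/12) = 8.2071
Fair forward F* = (S − I)·e^(rT) = (512.78 − 8.2071)·e^0.032133 = 504.5729 × 1.032655 = 521.0497
Market CHF 516.21 < fair 521.0497: forward underpriced → reverse cash-and-carry (short the stock, invest proceeds at r, pay the dividends, go long the forward).
Profit at T = |F_mkt − F*| = |516.21 − 521.0497| = CHF 4.84 per share

CHF 4.84 per share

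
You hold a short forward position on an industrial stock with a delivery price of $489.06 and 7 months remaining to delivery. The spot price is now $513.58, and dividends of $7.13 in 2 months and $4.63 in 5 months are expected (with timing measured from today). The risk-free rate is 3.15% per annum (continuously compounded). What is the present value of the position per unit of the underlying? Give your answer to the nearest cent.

-$21.76

PV(remaining dividends) I = 7.13·e^(−0.0315·2/12) + 4.63·e^(−0.0315·5/12) = 11.6623
Current forward F = (S − I)·e^(rT) = (513.58 − 11.6623)·e^(0.0315·7/12) = 501.9177 × 1.018545 = 511.2258
Value (long) = (F − K)·e^(−rT) = (511.2258 − 489.06) × 0.981793 = 21.7622
Short position value = −(long value) = -$21.76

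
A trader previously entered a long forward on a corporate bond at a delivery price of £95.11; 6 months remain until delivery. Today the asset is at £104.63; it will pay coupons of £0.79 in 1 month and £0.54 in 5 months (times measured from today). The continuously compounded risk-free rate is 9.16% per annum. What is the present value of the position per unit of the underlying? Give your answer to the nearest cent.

£12.47

PV(remaining coupons) I = 0.79·e^(−0.0916·1/12) + 0.54·e^(−0.0916·5/12) = 1.3038
Current forward F = (S − I)·e^(rT) = (104.63 − 1.3038)·e^(0.0916·6/12) = 103.3262 × 1.046865 = 108.1686
Value (long) = (F − K)·e^(−rT) = (108.1686 − 95.11) × 0.955233 = 12.4740
Value = £12.47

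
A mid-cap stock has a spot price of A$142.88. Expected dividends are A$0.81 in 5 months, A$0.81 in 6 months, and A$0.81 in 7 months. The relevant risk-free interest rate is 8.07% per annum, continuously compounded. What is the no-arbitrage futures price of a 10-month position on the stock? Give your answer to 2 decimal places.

PV(dividends) I = 0.81·e^(−0.0807·5/12) + 0.81·e^(−0.0807·6/12) + 0.81·e^(−0.0807·7/12)
I = 0.7832 + 0.7780 + 0.7728 = 2.3340
F = (S − I)·e^(rT) = (142.88 − 2.3340) · e^(0.0807·10/12)
= 140.5460 · e^0.067250 = 140.5460 × 1.069563 = A$150.32

A$150.32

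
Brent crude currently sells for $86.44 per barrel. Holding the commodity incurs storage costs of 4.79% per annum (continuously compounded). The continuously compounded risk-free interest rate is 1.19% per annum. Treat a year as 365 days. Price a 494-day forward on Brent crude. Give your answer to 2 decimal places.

Net carry = r + u − y = 0.0119 + 0.0479 − 0.0000 = 0.0598
F = S·e^((r+u−y)T) = 86.44 · e^(0.0598 × 494/365) = 86.44 · e^0.080935
= 86.44 × 1.084300 = $93.73 per barrel

$93.73 per barrel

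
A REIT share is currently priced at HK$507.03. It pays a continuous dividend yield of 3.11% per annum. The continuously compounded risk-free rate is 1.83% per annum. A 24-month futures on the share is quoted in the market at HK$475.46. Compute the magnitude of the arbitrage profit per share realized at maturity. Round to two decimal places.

Fair futures: F* = S·e^(carry·T), with carry = (r − q) = 0.0183 − 0.0311 = -0.0128
F* = 507.03 · e^(-0.0128 × 24/12) = 507.03 · e^-0.025600 = 507.03 × 0.974725 = HK$494.2148
Market HK$475.46 < fair HK$494.2148: forward underpriced → reverse cash-and-carry (short spot, go long the forward).
At maturity, profit = |F_mkt − F*| = |475.46 − 494.2148| = HK$18.75 per share

HK$18.75 per share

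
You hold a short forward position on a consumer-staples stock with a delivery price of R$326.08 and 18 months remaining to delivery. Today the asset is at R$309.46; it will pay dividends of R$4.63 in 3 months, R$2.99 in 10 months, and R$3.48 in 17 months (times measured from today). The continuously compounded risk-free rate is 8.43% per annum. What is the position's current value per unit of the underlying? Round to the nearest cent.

-R$11.70

PV(remaining dividends) I = 4.63·e^(−0.0843·3/12) + 2.99·e^(−0.0843·10/12) + 3.48·e^(−0.0843·17/12) = 10.4089
Current forward F = (S − I)·e^(rT) = (309.46 − 10.4089)·e^(0.0843·18/12) = 299.0511 × 1.134793 = 339.3611
Value (long) = (F − K)·e^(−rT) = (339.3611 − 326.08) × 0.881218 = 11.7035
Short position value = −(long value) = -R$11.70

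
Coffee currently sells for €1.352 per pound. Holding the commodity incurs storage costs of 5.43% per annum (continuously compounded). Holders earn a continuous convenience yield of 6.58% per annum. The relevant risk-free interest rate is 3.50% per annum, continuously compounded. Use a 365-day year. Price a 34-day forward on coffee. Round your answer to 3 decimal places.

€1.355 per pound

Net carry = r + u − y = 0.0350 + 0.0543 − 0.0658 = 0.0235
F = S·e^((r+u−y)T) = 1.352 · e^(0.0235 × 34/365) = 1.352 · e^0.002189
= 1.352 × 1.002191 = €1.355 per pound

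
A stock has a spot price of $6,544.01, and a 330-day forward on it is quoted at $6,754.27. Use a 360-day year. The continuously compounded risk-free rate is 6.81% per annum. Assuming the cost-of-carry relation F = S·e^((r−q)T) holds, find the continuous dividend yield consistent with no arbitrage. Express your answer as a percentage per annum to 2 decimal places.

3.36%

From F = S·e^((r−q)T): (r − q) = ln(F/S)/T
ln(6754.27/6544.01) = ln(1.032130) = 0.031625
(r − q) = 0.031625 / (330/360) = 0.034500
q = r − ln(F/S)/T = 0.0681 − 0.034500 = 0.033600
q = 3.36%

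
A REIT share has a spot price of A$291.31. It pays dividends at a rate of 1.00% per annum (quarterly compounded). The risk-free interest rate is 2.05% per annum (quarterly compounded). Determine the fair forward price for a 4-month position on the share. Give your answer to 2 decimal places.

A$292.33

F = S · (1+r/4)^(4T) / (1+q/4)^(4T)
= 291.31 × 1.006839 / 1.003335 = 291.31 × 1.003492
F = A$292.33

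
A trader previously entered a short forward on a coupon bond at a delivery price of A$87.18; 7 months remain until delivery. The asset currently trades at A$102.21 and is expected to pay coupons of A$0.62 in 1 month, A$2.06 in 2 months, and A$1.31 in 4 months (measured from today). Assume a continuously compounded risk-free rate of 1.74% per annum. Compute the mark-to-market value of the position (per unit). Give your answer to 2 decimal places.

PV(remaining coupons) I = 0.62·e^(−0.0174·1/12) + 2.06·e^(−0.0174·2/12) + 1.31·e^(−0.0174·4/12) = 3.9756
Current forward F = (S − I)·e^(rT) = (102.21 − 3.9756)·e^(0.0174·7/12) = 98.2344 × 1.010202 = 99.2366
Value (long) = (F − K)·e^(−rT) = (99.2366 − 87.18) × 0.989901 = 11.9348
Short position value = −(long value) = -A$11.93

-A$11.93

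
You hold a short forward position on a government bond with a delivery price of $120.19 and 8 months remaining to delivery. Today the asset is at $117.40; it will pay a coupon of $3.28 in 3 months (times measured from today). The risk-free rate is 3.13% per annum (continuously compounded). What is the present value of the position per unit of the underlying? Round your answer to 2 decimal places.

PV(remaining coupons) I = 3.28·e^(−0.0313·3/12) = 3.2544
Current forward F = (S − I)·e^(rT) = (117.40 − 3.2544)·e^(0.0313·8/12) = 114.1456 × 1.021086 = 116.5525
Value (long) = (F − K)·e^(−rT) = (116.5525 − 120.19) × 0.979350 = -3.5624
Short position value = −(long value) = $3.56

$3.56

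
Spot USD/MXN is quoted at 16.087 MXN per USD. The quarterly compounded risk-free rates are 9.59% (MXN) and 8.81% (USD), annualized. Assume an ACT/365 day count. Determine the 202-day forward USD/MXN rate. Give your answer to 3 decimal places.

16.155

By covered interest parity, F = S · (1+r_MXN/4)^(4T) / (1+r_USD/4)^(4T)
= 16.087 × 1.053847 / 1.049409 = 16.087 × 1.004229
F = 16.155 MXN per USD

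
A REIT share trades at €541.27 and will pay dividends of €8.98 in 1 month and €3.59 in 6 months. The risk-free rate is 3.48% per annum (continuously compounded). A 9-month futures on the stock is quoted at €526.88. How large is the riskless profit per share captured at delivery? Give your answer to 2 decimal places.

€15.89 per share

PV(dividends) I = 8.98·e^(−0.0348·1/12) + 3.59·e^(−0.0348·6/12) = 12.4821
Fair futures F* = (S − I)·e^(rT) = (541.27 − 12.4821)·e^0.026100 = 528.7879 × 1.026444 = 542.7712
Market €526.88 < fair 542.7712: forward underpriced → reverse cash-and-carry (short the stock, invest proceeds at r, pay the dividends, go long the forward).
Profit at T = |F_mkt − F*| = |526.88 − 542.7712| = €15.89 per share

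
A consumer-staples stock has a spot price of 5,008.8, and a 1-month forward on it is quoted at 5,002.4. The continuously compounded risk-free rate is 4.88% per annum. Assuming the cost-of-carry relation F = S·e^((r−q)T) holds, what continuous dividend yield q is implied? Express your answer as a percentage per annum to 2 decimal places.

6.41%

From F = S·e^((r−q)T): (r − q) = ln(F/S)/T
ln(5002.4/5008.8) = ln(0.998722) = -0.001279
(r − q) = -0.001279 / (1/12) = -0.015348
q = r − ln(F/S)/T = 0.0488 + 0.015348 = 0.064148
q = 6.41%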